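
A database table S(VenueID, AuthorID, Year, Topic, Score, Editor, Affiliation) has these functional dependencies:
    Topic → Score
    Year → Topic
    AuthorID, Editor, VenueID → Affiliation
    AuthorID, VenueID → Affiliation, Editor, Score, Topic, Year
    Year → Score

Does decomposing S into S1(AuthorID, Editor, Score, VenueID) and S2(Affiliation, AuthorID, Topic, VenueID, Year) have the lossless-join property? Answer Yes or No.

S1 ∩ S2 = {AuthorID, VenueID}; its closure under F is {Affiliation, AuthorID, Editor, Score, Topic, VenueID, Year}.
S1 is contained in that closure, so S1 ∩ S2 → S1 holds and the join is lossless.

Yes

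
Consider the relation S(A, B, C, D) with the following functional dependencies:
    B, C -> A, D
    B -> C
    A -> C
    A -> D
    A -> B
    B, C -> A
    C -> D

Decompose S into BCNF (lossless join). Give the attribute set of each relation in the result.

Candidate keys of the original relation: {A}, {B}.
Within {A, B, C, D}: {C}⁺ ∩ {A, B, C, D} = {C, D}, not the whole set, so C -> D violates BCNF; decompose into {C, D} and {A, B, C}.
{C, D} has no BCNF violation.
{A, B, C} has no BCNF violation.

{A, B, C}; {C, D}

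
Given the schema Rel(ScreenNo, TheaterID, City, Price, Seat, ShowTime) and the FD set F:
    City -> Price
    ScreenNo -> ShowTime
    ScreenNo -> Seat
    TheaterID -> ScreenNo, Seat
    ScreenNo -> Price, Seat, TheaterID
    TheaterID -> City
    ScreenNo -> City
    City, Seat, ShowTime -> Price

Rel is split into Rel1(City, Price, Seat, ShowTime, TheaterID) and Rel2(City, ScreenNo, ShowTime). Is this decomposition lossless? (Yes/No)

Rel1 ∩ Rel2 = {City, ShowTime}; its closure under F is {City, Price, ShowTime}.
The closure covers neither Rel1 nor Rel2 entirely; the join is not lossless.

No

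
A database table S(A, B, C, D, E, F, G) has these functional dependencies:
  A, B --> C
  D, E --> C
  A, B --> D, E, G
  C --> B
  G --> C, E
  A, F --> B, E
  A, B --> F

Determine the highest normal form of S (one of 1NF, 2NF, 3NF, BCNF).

Candidate keys: {A, B}, {A, C}, {A, D, E}, {A, F}, {A, G}. Prime attributes: {A, B, C, D, E, F, G}.
For D, E --> C we have {D, E}⁺ = {B, C, D, E}; {D, E} is not a superkey, so BCNF fails.
But every attribute on its right side ({C}) is prime, and the same holds for every other non-superkey FD, so 3NF still holds.

3NF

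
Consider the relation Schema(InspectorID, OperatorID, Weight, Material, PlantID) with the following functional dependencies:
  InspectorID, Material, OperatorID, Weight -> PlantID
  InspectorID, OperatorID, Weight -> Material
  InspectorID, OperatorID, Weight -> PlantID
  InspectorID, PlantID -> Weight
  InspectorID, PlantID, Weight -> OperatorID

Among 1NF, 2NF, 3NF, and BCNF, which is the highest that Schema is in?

BCNF

Candidate keys: {InspectorID, OperatorID, Weight}, {InspectorID, PlantID}. Prime attributes: {InspectorID, OperatorID, PlantID, Weight}.
Every FD has a superkey on the left, so the relation is in BCNF.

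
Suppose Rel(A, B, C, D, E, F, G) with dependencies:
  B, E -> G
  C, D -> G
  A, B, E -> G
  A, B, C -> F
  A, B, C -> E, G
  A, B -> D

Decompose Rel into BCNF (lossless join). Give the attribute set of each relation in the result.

{A, B, C, E, F}; {A, B, D}; {B, E, G}

Candidate key of the original relation: {A, B, C}.
{A, B, C, D, E, F, G}: {B, E} determines {B, E, G} here but is not a superkey — split on B, E -> G, giving {B, E, G} and {A, B, C, D, E, F}.
{B, E, G}: every determinant is a superkey — BCNF.
{A, B, C, D, E, F}: {A, B, E} determines {A, B, D, E} here but is not a superkey — split on A, B, E -> D, giving {A, B, D, E} and {A, B, C, E, F}.
{A, B, D, E}: {A, B} determines {A, B, D} here but is not a superkey — split on A, B -> D, giving {A, B, D} and {A, B, E}.
{A, B, D}: every determinant is a superkey — BCNF.
{A, B, E}: every determinant is a superkey — BCNF.
{A, B, C, E, F}: every determinant is a superkey — BCNF.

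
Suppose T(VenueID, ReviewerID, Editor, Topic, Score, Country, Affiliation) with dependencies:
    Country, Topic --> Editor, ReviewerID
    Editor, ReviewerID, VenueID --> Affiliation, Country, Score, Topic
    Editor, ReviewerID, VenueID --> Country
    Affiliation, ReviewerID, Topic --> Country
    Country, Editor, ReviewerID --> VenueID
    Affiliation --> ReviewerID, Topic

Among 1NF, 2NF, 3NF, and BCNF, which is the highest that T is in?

BCNF

Candidate keys: {Affiliation}, {Country, Editor, ReviewerID}, {Country, Topic}, {Editor, ReviewerID, VenueID}. Prime attributes: {Affiliation, Country, Editor, ReviewerID, Topic, VenueID}.
Each dependency's left side is a superkey — BCNF holds.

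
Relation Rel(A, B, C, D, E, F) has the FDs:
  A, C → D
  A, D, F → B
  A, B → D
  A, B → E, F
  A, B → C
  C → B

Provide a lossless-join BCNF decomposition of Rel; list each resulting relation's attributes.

Candidate keys of the original relation: {A, B}, {A, C}, {A, D, F}.
Within {A, B, C, D, E, F}: {C}⁺ ∩ {A, B, C, D, E, F} = {B, C}, not the whole set, so C → B violates BCNF; decompose into {B, C} and {A, C, D, E, F}.
{B, C}: every determinant is a superkey — BCNF.
{A, C, D, E, F}: every determinant is a superkey — BCNF.

{A, C, D, E, F}; {B, C}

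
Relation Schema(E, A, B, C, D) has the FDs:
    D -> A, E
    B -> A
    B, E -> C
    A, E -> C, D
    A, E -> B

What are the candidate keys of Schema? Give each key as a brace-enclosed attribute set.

Closure of {D} is {A, B, C, D, E}, the whole schema; {D} is a candidate key.
Closure of {A, E} is {A, B, C, D, E}, the whole schema; {A, E} is a candidate key.
Closure of {B, E} is {A, B, C, D, E}, the whole schema; {B, E} is a candidate key.
No proper subset of any of these is a key, and no other minimal superkey exists.

{A, E}, {B, E}, {D}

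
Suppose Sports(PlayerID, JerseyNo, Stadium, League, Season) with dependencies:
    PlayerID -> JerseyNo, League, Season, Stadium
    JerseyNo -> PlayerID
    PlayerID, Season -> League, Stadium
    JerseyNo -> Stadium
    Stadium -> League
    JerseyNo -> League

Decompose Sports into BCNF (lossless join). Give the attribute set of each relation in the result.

Candidate keys of the original relation: {JerseyNo}, {PlayerID}.
In {JerseyNo, League, PlayerID, Season, Stadium}, {Stadium} is not a superkey ({Stadium}⁺ restricted to this set is {League, Stadium}), so split on Stadium -> League into {League, Stadium} and {JerseyNo, PlayerID, Season, Stadium}.
{League, Stadium} has no BCNF violation.
{JerseyNo, PlayerID, Season, Stadium} has no BCNF violation.

{JerseyNo, PlayerID, Season, Stadium}; {League, Stadium}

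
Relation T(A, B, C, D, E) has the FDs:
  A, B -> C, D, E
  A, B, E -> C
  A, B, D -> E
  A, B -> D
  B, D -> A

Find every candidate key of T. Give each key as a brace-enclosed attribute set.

{A, B}, {B, D}

Attributes never on any right-hand side: {B} — every candidate key must contain it.
{A, B}⁺ = {A, B, C, D, E}, which is every attribute, so {A, B} is a candidate key.
{B, D}⁺ = {A, B, C, D, E}, which is every attribute, so {B, D} is a candidate key.
No proper subset of any of these is a key, and no other minimal superkey exists.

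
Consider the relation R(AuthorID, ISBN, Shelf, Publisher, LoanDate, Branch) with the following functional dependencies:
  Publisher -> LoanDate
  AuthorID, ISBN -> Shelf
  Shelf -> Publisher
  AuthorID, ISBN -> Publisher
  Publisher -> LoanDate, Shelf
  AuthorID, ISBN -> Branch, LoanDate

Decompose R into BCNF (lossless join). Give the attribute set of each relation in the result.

Candidate key of the original relation: {AuthorID, ISBN}.
Within {AuthorID, Branch, ISBN, LoanDate, Publisher, Shelf}: {Publisher}⁺ ∩ {AuthorID, Branch, ISBN, LoanDate, Publisher, Shelf} = {LoanDate, Publisher, Shelf}, not the whole set, so Publisher -> LoanDate, Shelf violates BCNF; decompose into {LoanDate, Publisher, Shelf} and {AuthorID, Branch, ISBN, Publisher}.
{LoanDate, Publisher, Shelf} has no BCNF violation.
{AuthorID, Branch, ISBN, Publisher} has no BCNF violation.

{AuthorID, Branch, ISBN, Publisher}; {LoanDate, Publisher, Shelf}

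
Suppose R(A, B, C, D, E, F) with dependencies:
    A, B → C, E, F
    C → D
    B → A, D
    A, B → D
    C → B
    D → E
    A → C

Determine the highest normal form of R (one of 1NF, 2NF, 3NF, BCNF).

2NF

Candidate keys: {A}, {B}, {C}. Prime attributes: {A, B, C}.
D → E: {D}⁺ = {D, E}, which is not all of the attributes, so the left side is not a superkey — BCNF is violated.
Because {E} is non-prime and the left side of D → E is not a superkey, the relation is not in 3NF.
Every candidate key is a single attribute, so no partial dependency is possible; 2NF holds.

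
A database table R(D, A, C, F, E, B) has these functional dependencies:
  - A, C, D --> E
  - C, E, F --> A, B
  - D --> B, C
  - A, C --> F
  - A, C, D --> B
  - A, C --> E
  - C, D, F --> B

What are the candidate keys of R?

Attributes never on any right-hand side: {D} — every candidate key must contain it.
{A, D}⁺ = {A, B, C, D, E, F}, which is every attribute, so {A, D} is a candidate key.
{D, E, F}⁺ = {A, B, C, D, E, F}, which is every attribute, so {D, E, F} is a candidate key.
These are minimal and exhaustive — every other superkey contains one of them.

{A, D}, {D, E, F}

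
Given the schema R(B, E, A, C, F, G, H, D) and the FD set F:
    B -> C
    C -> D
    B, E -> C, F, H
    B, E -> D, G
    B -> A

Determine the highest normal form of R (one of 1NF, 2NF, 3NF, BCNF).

1NF

Candidate key: {B, E}. Prime attributes: {B, E}.
For B -> C we have {B}⁺ = {A, B, C, D}; {B} is not a superkey, so BCNF fails.
B -> C determines the non-prime attribute {C} from a non-superkey — 3NF is violated.
Since {B} ⊂ {B, E} and {B}⁺ ⊇ {A, C, D} with {A, C, D} non-prime, there is a partial dependency; 2NF fails.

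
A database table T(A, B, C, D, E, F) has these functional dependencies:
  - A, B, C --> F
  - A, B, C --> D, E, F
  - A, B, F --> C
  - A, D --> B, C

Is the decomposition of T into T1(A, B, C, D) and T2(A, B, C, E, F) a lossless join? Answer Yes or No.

T1 ∩ T2 = {A, B, C}; its closure under F is {A, B, C, D, E, F}.
Since T1 ⊆ {A, B, C, D, E, F}, the intersection is a superkey of T1; the decomposition is lossless.

Yes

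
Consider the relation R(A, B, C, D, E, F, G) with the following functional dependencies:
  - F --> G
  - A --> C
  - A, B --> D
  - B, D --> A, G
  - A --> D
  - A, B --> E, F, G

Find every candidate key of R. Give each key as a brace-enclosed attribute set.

{B} never appears on the right of any FD, so every key must include it.
{A, B}⁺ = {A, B, C, D, E, F, G}, which is every attribute, so {A, B} is a candidate key.
{B, D}⁺ = {A, B, C, D, E, F, G}, which is every attribute, so {B, D} is a candidate key.
No proper subset of any of these is a key, and no other minimal superkey exists.

{A, B}, {B, D}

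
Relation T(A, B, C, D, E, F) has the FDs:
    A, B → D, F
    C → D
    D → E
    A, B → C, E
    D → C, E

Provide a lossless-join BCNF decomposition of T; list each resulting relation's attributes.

Candidate key of the original relation: {A, B}.
Within {A, B, C, D, E, F}: {C}⁺ ∩ {A, B, C, D, E, F} = {C, D, E}, not the whole set, so C → D, E violates BCNF; decompose into {C, D, E} and {A, B, C, F}.
{C, D, E}: every determinant is a superkey — BCNF.
{A, B, C, F}: every determinant is a superkey — BCNF.

{A, B, C, F}; {C, D, E}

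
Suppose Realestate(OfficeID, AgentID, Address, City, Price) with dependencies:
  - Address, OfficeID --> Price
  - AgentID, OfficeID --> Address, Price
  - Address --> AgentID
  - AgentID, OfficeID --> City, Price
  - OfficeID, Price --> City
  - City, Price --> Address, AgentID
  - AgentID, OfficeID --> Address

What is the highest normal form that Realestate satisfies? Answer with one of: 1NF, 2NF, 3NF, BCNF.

Candidate keys: {Address, OfficeID}, {AgentID, OfficeID}, {OfficeID, Price}. Prime attributes: {Address, AgentID, OfficeID, Price}.
Address --> AgentID breaks BCNF: {Address}⁺ = {Address, AgentID}, so {Address} is not a superkey.
But every attribute on its right side ({AgentID}) is prime, and the same holds for every other non-superkey FD, so 3NF still holds.

3NF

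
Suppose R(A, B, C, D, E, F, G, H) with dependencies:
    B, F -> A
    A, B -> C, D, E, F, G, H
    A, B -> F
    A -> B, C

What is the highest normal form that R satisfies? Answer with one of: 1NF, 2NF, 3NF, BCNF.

BCNF

Candidate keys: {A}, {B, F}. Prime attributes: {A, B, F}.
Each dependency's left side is a superkey — BCNF holds.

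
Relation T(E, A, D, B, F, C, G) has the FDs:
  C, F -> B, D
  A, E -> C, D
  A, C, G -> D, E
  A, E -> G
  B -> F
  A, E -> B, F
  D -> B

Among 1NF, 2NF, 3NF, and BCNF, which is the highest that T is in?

2NF

Candidate keys: {A, C, G}, {A, E}. Prime attributes: {A, C, E, G}.
C, F -> B, D: {C, F}⁺ = {B, C, D, F}, which is not all of the attributes, so the left side is not a superkey — BCNF is violated.
C, F -> B, D has non-prime {B, D} on the right and a non-superkey on the left, so 3NF fails.
No non-prime attribute depends on a proper subset of any candidate key, so 2NF holds.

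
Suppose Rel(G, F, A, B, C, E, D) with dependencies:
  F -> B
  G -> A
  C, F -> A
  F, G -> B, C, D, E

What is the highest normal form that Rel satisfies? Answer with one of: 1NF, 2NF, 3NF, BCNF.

1NF

Candidate key: {F, G}. Prime attributes: {F, G}.
For F -> B we have {F}⁺ = {B, F}; {F} is not a superkey, so BCNF fails.
F -> B determines the non-prime attribute {B} from a non-superkey — 3NF is violated.
Since {F} ⊂ {F, G} and {F}⁺ ⊇ {B} with {B} non-prime, there is a partial dependency; 2NF fails.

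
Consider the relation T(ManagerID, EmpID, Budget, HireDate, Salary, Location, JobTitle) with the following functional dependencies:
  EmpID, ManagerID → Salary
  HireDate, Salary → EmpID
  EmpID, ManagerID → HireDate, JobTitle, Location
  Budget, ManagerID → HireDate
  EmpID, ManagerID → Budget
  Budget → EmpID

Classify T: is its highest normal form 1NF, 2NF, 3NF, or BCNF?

Candidate keys: {Budget, ManagerID}, {EmpID, ManagerID}, {HireDate, ManagerID, Salary}. Prime attributes: {Budget, EmpID, HireDate, ManagerID, Salary}.
For HireDate, Salary → EmpID we have {HireDate, Salary}⁺ = {EmpID, HireDate, Salary}; {HireDate, Salary} is not a superkey, so BCNF fails.
But every attribute on its right side ({EmpID}) is prime, and the same holds for every other non-superkey FD, so 3NF still holds.

3NF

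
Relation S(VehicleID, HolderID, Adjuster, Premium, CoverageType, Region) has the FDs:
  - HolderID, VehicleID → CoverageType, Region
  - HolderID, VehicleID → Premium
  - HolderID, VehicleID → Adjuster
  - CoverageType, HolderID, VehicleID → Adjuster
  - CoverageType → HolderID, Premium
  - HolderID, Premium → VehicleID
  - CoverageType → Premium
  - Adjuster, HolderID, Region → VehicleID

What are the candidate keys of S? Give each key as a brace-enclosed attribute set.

{Adjuster, HolderID, Region}, {CoverageType}, {HolderID, Premium}, {HolderID, VehicleID}

{CoverageType}⁺ = {Adjuster, CoverageType, HolderID, Premium, Region, VehicleID}, which is every attribute, so {CoverageType} is a candidate key.
{HolderID, Premium}⁺ = {Adjuster, CoverageType, HolderID, Premium, Region, VehicleID}, which is every attribute, so {HolderID, Premium} is a candidate key.
{HolderID, VehicleID}⁺ = {Adjuster, CoverageType, HolderID, Premium, Region, VehicleID}, which is every attribute, so {HolderID, VehicleID} is a candidate key.
{Adjuster, HolderID, Region}⁺ = {Adjuster, CoverageType, HolderID, Premium, Region, VehicleID}, which is every attribute, so {Adjuster, HolderID, Region} is a candidate key.
Any other superkey properly contains one of these, so there are no further candidate keys.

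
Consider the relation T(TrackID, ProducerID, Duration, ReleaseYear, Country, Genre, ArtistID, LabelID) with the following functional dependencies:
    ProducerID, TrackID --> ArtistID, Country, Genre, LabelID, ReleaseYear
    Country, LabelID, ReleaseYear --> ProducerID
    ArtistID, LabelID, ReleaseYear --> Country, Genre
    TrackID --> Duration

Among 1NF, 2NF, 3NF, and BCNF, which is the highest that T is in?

1NF

Candidate keys: {ArtistID, LabelID, ReleaseYear, TrackID}, {Country, LabelID, ReleaseYear, TrackID}, {ProducerID, TrackID}. Prime attributes: {ArtistID, Country, LabelID, ProducerID, ReleaseYear, TrackID}.
Country, LabelID, ReleaseYear --> ProducerID breaks BCNF: {Country, LabelID, ReleaseYear}⁺ = {Country, LabelID, ProducerID, ReleaseYear}, so {Country, LabelID, ReleaseYear} is not a superkey.
Because {Genre} is non-prime and the left side of ArtistID, LabelID, ReleaseYear --> Country, Genre is not a superkey, the relation is not in 3NF.
{TrackID} is a proper subset of the key {ProducerID, TrackID}, and {TrackID}⁺ contains the non-prime attribute {Duration} — a partial dependency, so 2NF is violated.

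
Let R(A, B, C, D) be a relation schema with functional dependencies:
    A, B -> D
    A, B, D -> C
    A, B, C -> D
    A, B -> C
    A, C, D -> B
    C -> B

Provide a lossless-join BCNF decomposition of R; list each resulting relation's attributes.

Candidate keys of the original relation: {A, B}, {A, C}.
In {A, B, C, D}, {C} is not a superkey ({C}⁺ restricted to this set is {B, C}), so split on C -> B into {B, C} and {A, C, D}.
{B, C} has no BCNF violation.
{A, C, D} has no BCNF violation.

{A, C, D}; {B, C}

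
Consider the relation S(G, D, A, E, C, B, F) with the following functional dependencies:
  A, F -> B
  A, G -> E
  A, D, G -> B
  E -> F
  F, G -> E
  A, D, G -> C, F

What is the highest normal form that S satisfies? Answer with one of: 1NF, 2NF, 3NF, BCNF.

Candidate key: {A, D, G}. Prime attributes: {A, D, G}.
A, F -> B: {A, F}⁺ = {A, B, F}, which is not all of the attributes, so the left side is not a superkey — BCNF is violated.
A, F -> B has non-prime {B} on the right and a non-superkey on the left, so 3NF fails.
{A, G} is a proper subset of the key {A, D, G}, and {A, G}⁺ contains the non-prime attributes {B, E, F} — a partial dependency, so 2NF is violated.

1NF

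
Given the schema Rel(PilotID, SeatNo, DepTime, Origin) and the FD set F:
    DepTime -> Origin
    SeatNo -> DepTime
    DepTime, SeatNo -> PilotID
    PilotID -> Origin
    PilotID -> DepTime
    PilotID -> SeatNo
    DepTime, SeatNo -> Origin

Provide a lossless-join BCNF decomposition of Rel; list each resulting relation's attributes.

{DepTime, Origin}; {DepTime, PilotID, SeatNo}

Candidate keys of the original relation: {PilotID}, {SeatNo}.
{DepTime, Origin, PilotID, SeatNo}: {DepTime} determines {DepTime, Origin} here but is not a superkey — split on DepTime -> Origin, giving {DepTime, Origin} and {DepTime, PilotID, SeatNo}.
{DepTime, Origin}: every determinant is a superkey — BCNF.
{DepTime, PilotID, SeatNo}: every determinant is a superkey — BCNF.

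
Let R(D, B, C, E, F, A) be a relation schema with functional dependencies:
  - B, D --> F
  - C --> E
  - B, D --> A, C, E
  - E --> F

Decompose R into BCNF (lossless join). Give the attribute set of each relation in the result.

Candidate key of the original relation: {B, D}.
In {A, B, C, D, E, F}, {C} is not a superkey ({C}⁺ restricted to this set is {C, E, F}), so split on C --> E, F into {C, E, F} and {A, B, C, D}.
In {C, E, F}, {E} is not a superkey ({E}⁺ restricted to this set is {E, F}), so split on E --> F into {E, F} and {C, E}.
{E, F}: every determinant is a superkey — BCNF.
{C, E}: every determinant is a superkey — BCNF.
{A, B, C, D}: every determinant is a superkey — BCNF.

{A, B, C, D}; {C, E}; {E, F}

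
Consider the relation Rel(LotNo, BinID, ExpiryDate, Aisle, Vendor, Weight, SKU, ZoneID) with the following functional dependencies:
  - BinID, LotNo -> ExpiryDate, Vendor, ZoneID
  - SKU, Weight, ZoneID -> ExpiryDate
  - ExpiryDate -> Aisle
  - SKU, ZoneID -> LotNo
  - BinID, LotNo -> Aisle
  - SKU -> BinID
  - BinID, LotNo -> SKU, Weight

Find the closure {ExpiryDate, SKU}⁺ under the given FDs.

Start with {ExpiryDate, SKU}.
ExpiryDate -> Aisle applies; add {Aisle} → now {Aisle, ExpiryDate, SKU}.
SKU -> BinID applies; add {BinID} → now {Aisle, BinID, ExpiryDate, SKU}.
No further FD applies.

{Aisle, BinID, ExpiryDate, SKU}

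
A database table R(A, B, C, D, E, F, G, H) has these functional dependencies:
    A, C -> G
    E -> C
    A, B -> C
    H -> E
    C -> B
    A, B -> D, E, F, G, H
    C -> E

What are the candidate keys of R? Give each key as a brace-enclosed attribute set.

{A, B}, {A, C}, {A, E}, {A, H}

No FD produces {A}, so it must be in every candidate key.
Closure of {A, B} is {A, B, C, D, E, F, G, H}, the whole schema; {A, B} is a candidate key.
Closure of {A, C} is {A, B, C, D, E, F, G, H}, the whole schema; {A, C} is a candidate key.
Closure of {A, E} is {A, B, C, D, E, F, G, H}, the whole schema; {A, E} is a candidate key.
Closure of {A, H} is {A, B, C, D, E, F, G, H}, the whole schema; {A, H} is a candidate key.
Any other superkey properly contains one of these, so there are no further candidate keys.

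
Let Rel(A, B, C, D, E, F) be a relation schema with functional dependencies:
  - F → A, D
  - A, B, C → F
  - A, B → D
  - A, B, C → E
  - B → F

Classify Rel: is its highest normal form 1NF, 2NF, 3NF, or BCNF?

1NF

Candidate key: {B, C}. Prime attributes: {B, C}.
F → A, D breaks BCNF: {F}⁺ = {A, D, F}, so {F} is not a superkey.
F → A, D determines the non-prime attributes {A, D} from a non-superkey — 3NF is violated.
{B} is a proper subset of the key {B, C}, and {B}⁺ contains the non-prime attributes {A, D, F} — a partial dependency, so 2NF is violated.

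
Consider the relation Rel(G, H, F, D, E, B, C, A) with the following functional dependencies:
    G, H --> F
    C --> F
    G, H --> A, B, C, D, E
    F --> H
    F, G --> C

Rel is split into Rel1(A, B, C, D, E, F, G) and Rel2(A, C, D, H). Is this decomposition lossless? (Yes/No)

Yes

The shared attributes are {A, C, D} and {A, C, D}⁺ = {A, C, D, F, H}.
Since Rel2 ⊆ {A, C, D, F, H}, the intersection is a superkey of Rel2; the decomposition is lossless.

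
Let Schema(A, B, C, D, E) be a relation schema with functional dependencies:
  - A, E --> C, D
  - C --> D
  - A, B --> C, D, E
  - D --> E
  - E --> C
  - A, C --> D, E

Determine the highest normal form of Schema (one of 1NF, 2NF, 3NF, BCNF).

Candidate key: {A, B}. Prime attributes: {A, B}.
A, E --> C, D: {A, E}⁺ = {A, C, D, E}, which is not all of the attributes, so the left side is not a superkey — BCNF is violated.
A, E --> C, D determines the non-prime attributes {C, D} from a non-superkey — 3NF is violated.
No proper subset of a key has a non-prime attribute in its closure, so there is no partial dependency; 2NF holds.

2NF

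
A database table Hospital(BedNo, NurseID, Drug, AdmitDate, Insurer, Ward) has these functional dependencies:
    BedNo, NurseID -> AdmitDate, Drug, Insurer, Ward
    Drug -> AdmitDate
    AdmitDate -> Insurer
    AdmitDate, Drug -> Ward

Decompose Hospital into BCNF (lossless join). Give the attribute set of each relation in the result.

Candidate key of the original relation: {BedNo, NurseID}.
In {AdmitDate, BedNo, Drug, Insurer, NurseID, Ward}, {Drug} is not a superkey ({Drug}⁺ restricted to this set is {AdmitDate, Drug, Insurer, Ward}), so split on Drug -> AdmitDate, Insurer, Ward into {AdmitDate, Drug, Insurer, Ward} and {BedNo, Drug, NurseID}.
In {AdmitDate, Drug, Insurer, Ward}, {AdmitDate} is not a superkey ({AdmitDate}⁺ restricted to this set is {AdmitDate, Insurer}), so split on AdmitDate -> Insurer into {AdmitDate, Insurer} and {AdmitDate, Drug, Ward}.
{AdmitDate, Insurer} is in BCNF.
{AdmitDate, Drug, Ward} is in BCNF.
{BedNo, Drug, NurseID} is in BCNF.

{AdmitDate, Drug, Ward}; {AdmitDate, Insurer}; {BedNo, Drug, NurseID}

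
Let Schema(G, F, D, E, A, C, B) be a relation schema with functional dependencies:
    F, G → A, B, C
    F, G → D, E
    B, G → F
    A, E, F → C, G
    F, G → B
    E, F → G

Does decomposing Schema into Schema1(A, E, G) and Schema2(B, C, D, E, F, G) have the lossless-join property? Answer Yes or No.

No

Common attributes: {E, G}; their closure is {E, G}.
Neither Schema1 nor Schema2 is contained in that closure, so the decomposition is lossy.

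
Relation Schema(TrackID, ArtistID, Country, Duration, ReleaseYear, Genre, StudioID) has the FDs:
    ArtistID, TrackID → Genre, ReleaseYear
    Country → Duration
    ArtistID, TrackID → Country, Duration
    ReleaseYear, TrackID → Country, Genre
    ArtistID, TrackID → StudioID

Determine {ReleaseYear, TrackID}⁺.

Start with {ReleaseYear, TrackID}.
ReleaseYear, TrackID → Country, Genre applies; add {Country, Genre} → now {Country, Genre, ReleaseYear, TrackID}.
Country → Duration applies; add {Duration} → now {Country, Duration, Genre, ReleaseYear, TrackID}.
No further FD applies.

{Country, Duration, Genre, ReleaseYear, TrackID}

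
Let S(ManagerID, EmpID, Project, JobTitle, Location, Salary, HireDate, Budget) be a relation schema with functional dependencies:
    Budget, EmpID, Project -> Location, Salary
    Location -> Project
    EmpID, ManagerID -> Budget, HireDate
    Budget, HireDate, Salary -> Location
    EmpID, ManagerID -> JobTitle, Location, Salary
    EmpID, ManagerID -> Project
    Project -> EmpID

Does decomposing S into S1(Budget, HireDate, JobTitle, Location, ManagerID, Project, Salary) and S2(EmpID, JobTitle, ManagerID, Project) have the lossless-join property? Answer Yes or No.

Yes

S1 ∩ S2 = {JobTitle, ManagerID, Project}; its closure under F is {Budget, EmpID, HireDate, JobTitle, Location, ManagerID, Project, Salary}.
This includes all of S1, so the common attributes are a superkey of S1 — the join is lossless.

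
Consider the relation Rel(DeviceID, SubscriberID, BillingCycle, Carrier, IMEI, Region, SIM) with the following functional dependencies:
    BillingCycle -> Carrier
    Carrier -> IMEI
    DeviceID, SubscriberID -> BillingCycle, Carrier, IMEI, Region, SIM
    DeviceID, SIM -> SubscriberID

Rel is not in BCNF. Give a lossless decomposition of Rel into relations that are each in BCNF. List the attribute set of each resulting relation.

{BillingCycle, Carrier}; {BillingCycle, DeviceID, Region, SIM, SubscriberID}; {Carrier, IMEI}

Candidate keys of the original relation: {DeviceID, SIM}, {DeviceID, SubscriberID}.
{BillingCycle, Carrier, DeviceID, IMEI, Region, SIM, SubscriberID}: {BillingCycle} determines {BillingCycle, Carrier, IMEI} here but is not a superkey — split on BillingCycle -> Carrier, IMEI, giving {BillingCycle, Carrier, IMEI} and {BillingCycle, DeviceID, Region, SIM, SubscriberID}.
{BillingCycle, Carrier, IMEI}: {Carrier} determines {Carrier, IMEI} here but is not a superkey — split on Carrier -> IMEI, giving {Carrier, IMEI} and {BillingCycle, Carrier}.
{Carrier, IMEI} is in BCNF.
{BillingCycle, Carrier} is in BCNF.
{BillingCycle, DeviceID, Region, SIM, SubscriberID} is in BCNF.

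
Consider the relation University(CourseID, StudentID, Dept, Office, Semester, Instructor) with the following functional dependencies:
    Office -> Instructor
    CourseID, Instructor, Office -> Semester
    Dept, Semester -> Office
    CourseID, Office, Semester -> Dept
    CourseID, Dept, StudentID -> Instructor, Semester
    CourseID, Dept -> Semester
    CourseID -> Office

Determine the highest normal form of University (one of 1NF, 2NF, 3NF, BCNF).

Candidate key: {CourseID, StudentID}. Prime attributes: {CourseID, StudentID}.
Office -> Instructor breaks BCNF: {Office}⁺ = {Instructor, Office}, so {Office} is not a superkey.
Office -> Instructor has non-prime {Instructor} on the right and a non-superkey on the left, so 3NF fails.
Since {CourseID} ⊂ {CourseID, StudentID} and {CourseID}⁺ ⊇ {Dept, Instructor, Office, Semester} with {Dept, Instructor, Office, Semester} non-prime, there is a partial dependency; 2NF fails.

1NF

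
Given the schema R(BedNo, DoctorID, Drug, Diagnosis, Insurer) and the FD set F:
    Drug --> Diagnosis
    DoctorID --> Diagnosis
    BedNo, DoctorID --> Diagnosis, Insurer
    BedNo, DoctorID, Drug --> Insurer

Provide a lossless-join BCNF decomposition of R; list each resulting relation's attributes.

Candidate key of the original relation: {BedNo, DoctorID, Drug}.
Within {BedNo, Diagnosis, DoctorID, Drug, Insurer}: {Drug}⁺ ∩ {BedNo, Diagnosis, DoctorID, Drug, Insurer} = {Diagnosis, Drug}, not the whole set, so Drug --> Diagnosis violates BCNF; decompose into {Diagnosis, Drug} and {BedNo, DoctorID, Drug, Insurer}.
{Diagnosis, Drug}: every determinant is a superkey — BCNF.
Within {BedNo, DoctorID, Drug, Insurer}: {BedNo, DoctorID}⁺ ∩ {BedNo, DoctorID, Drug, Insurer} = {BedNo, DoctorID, Insurer}, not the whole set, so BedNo, DoctorID --> Insurer violates BCNF; decompose into {BedNo, DoctorID, Insurer} and {BedNo, DoctorID, Drug}.
{BedNo, DoctorID, Insurer}: every determinant is a superkey — BCNF.
{BedNo, DoctorID, Drug}: every determinant is a superkey — BCNF.

{BedNo, DoctorID, Drug}; {BedNo, DoctorID, Insurer}; {Diagnosis, Drug}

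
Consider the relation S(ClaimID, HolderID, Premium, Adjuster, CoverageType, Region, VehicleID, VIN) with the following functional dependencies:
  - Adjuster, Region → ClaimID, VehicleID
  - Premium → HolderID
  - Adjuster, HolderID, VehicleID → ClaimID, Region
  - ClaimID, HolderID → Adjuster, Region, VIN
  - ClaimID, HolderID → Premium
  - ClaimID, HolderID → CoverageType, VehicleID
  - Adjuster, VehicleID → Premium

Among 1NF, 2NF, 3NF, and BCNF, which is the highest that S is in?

Candidate keys: {Adjuster, Region}, {Adjuster, VehicleID}, {ClaimID, HolderID}, {ClaimID, Premium}. Prime attributes: {Adjuster, ClaimID, HolderID, Premium, Region, VehicleID}.
Premium → HolderID breaks BCNF: {Premium}⁺ = {HolderID, Premium}, so {Premium} is not a superkey.
Its right-hand attributes {HolderID} are all prime, as are those of every other non-superkey FD — the relation is in 3NF.

3NF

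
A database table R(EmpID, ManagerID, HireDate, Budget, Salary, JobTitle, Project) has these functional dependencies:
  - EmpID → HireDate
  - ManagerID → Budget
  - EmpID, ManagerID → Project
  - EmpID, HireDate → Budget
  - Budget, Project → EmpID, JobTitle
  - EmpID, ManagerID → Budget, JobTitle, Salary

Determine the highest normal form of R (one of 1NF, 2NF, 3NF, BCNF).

1NF

Candidate keys: {EmpID, ManagerID}, {ManagerID, Project}. Prime attributes: {EmpID, ManagerID, Project}.
EmpID → HireDate breaks BCNF: {EmpID}⁺ = {Budget, EmpID, HireDate}, so {EmpID} is not a superkey.
EmpID → HireDate has non-prime {HireDate} on the right and a non-superkey on the left, so 3NF fails.
Since {EmpID} ⊂ {EmpID, ManagerID} and {EmpID}⁺ ⊇ {Budget, HireDate} with {Budget, HireDate} non-prime, there is a partial dependency; 2NF fails.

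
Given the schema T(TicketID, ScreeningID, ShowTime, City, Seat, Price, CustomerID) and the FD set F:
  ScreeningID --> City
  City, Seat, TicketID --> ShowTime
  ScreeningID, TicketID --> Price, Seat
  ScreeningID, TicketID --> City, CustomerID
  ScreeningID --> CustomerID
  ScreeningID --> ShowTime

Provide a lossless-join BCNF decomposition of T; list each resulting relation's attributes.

Candidate key of the original relation: {ScreeningID, TicketID}.
{City, CustomerID, Price, ScreeningID, Seat, ShowTime, TicketID}: {ScreeningID} determines {City, CustomerID, ScreeningID, ShowTime} here but is not a superkey — split on ScreeningID --> City, CustomerID, ShowTime, giving {City, CustomerID, ScreeningID, ShowTime} and {Price, ScreeningID, Seat, TicketID}.
{City, CustomerID, ScreeningID, ShowTime} is in BCNF.
{Price, ScreeningID, Seat, TicketID} is in BCNF.

{City, CustomerID, ScreeningID, ShowTime}; {Price, ScreeningID, Seat, TicketID}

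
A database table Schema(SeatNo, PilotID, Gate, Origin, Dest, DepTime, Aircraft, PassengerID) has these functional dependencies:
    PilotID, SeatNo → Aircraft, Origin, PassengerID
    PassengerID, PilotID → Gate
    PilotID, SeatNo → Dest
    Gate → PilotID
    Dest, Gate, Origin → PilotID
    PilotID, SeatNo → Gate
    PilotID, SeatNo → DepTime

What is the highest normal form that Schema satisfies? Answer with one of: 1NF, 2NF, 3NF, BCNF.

Candidate keys: {Gate, SeatNo}, {PilotID, SeatNo}. Prime attributes: {Gate, PilotID, SeatNo}.
For PassengerID, PilotID → Gate we have {PassengerID, PilotID}⁺ = {Gate, PassengerID, PilotID}; {PassengerID, PilotID} is not a superkey, so BCNF fails.
Since {Gate} ⊆ prime attributes and every other non-superkey FD also has a prime right side, the schema is in 3NF.

3NF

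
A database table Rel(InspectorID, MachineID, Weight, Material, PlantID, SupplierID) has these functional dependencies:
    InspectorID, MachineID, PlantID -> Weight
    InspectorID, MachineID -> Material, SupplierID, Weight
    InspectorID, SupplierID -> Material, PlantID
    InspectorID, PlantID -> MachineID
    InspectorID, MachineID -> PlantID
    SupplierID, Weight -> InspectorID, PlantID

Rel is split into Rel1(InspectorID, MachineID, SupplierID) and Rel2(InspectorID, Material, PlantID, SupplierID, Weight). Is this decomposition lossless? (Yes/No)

Common attributes: {InspectorID, SupplierID}; their closure is {InspectorID, MachineID, Material, PlantID, SupplierID, Weight}.
Rel1 is contained in that closure, so Rel1 ∩ Rel2 -> Rel1 holds and the join is lossless.

Yes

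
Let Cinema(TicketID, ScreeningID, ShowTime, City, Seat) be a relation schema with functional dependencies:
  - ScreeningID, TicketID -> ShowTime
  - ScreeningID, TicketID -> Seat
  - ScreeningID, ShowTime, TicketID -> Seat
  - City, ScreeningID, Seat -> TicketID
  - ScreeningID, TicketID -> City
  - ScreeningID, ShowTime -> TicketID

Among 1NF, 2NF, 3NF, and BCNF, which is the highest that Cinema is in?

BCNF

Candidate keys: {City, ScreeningID, Seat}, {ScreeningID, ShowTime}, {ScreeningID, TicketID}. Prime attributes: {City, ScreeningID, Seat, ShowTime, TicketID}.
Each dependency's left side is a superkey — BCNF holds.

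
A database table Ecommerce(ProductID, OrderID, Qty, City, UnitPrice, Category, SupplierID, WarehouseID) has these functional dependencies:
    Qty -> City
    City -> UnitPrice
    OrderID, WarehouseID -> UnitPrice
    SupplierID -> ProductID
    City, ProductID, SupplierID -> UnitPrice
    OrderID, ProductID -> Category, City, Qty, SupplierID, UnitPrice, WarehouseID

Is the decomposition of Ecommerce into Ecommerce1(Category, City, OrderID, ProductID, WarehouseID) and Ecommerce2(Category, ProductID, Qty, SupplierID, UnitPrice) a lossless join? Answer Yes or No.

Ecommerce1 ∩ Ecommerce2 = {Category, ProductID}; its closure under F is {Category, ProductID}.
Neither Ecommerce1 nor Ecommerce2 is contained in that closure, so the decomposition is lossy.

No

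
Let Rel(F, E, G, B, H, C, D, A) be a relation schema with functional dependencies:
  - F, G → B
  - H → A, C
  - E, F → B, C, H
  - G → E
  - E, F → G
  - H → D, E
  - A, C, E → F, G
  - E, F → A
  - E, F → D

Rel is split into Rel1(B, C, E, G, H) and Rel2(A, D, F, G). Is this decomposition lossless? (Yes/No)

No

Rel1 ∩ Rel2 = {G}; its closure under F is {E, G}.
Neither Rel1 nor Rel2 is contained in that closure, so the decomposition is lossy.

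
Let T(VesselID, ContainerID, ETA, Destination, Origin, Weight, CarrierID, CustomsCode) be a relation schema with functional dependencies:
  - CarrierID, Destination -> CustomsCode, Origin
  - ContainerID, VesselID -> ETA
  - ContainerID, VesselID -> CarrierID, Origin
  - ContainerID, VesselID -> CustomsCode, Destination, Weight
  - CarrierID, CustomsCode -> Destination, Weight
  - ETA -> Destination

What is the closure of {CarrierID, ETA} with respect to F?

{CarrierID, CustomsCode, Destination, ETA, Origin, Weight}

Start with {CarrierID, ETA}.
ETA -> Destination applies; add {Destination} → now {CarrierID, Destination, ETA}.
CarrierID, Destination -> CustomsCode, Origin applies; add {CustomsCode, Origin} → now {CarrierID, CustomsCode, Destination, ETA, Origin}.
CarrierID, CustomsCode -> Destination, Weight applies; add {Weight} → now {CarrierID, CustomsCode, Destination, ETA, Origin, Weight}.
No further FD applies.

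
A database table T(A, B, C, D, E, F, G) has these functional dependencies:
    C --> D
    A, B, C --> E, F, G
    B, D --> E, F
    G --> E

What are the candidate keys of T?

{A, B, C}

No FD produces {A, B, C}, so they must be in every candidate key.
{A, B, C}⁺ = {A, B, C, D, E, F, G}, which is every attribute, so {A, B, C} is a candidate key.
No smaller or unrelated set reaches every attribute, so there are no other keys.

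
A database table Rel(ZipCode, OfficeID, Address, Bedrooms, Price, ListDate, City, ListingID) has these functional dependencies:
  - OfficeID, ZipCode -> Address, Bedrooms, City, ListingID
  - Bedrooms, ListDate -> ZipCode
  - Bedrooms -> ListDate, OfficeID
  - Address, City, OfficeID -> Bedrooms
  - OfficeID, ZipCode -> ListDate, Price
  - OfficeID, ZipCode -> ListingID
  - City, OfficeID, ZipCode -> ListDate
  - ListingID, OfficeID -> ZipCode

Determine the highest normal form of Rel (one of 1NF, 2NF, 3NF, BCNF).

Candidate keys: {Address, City, OfficeID}, {Bedrooms}, {ListingID, OfficeID}, {OfficeID, ZipCode}. Prime attributes: {Address, Bedrooms, City, ListingID, OfficeID, ZipCode}.
The left-hand side of every FD is a superkey, so BCNF is satisfied.

BCNF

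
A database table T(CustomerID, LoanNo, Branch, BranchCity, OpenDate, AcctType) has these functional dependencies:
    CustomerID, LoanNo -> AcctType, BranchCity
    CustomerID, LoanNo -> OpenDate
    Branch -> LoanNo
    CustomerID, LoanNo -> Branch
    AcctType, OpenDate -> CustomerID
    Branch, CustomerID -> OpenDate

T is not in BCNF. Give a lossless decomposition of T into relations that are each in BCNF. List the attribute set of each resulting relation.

{AcctType, Branch, BranchCity, OpenDate}; {AcctType, CustomerID, OpenDate}; {Branch, LoanNo}

Candidate keys of the original relation: {AcctType, Branch, OpenDate}, {AcctType, LoanNo, OpenDate}, {Branch, CustomerID}, {CustomerID, LoanNo}.
In {AcctType, Branch, BranchCity, CustomerID, LoanNo, OpenDate}, {Branch} is not a superkey ({Branch}⁺ restricted to this set is {Branch, LoanNo}), so split on Branch -> LoanNo into {Branch, LoanNo} and {AcctType, Branch, BranchCity, CustomerID, OpenDate}.
{Branch, LoanNo} has no BCNF violation.
In {AcctType, Branch, BranchCity, CustomerID, OpenDate}, {AcctType, OpenDate} is not a superkey ({AcctType, OpenDate}⁺ restricted to this set is {AcctType, CustomerID, OpenDate}), so split on AcctType, OpenDate -> CustomerID into {AcctType, CustomerID, OpenDate} and {AcctType, Branch, BranchCity, OpenDate}.
{AcctType, CustomerID, OpenDate} has no BCNF violation.
{AcctType, Branch, BranchCity, OpenDate} has no BCNF violation.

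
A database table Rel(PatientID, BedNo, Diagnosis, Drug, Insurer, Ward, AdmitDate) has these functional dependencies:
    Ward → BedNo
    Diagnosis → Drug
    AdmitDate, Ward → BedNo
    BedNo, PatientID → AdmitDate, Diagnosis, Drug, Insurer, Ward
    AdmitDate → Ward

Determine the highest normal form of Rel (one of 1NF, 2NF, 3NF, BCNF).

2NF

Candidate keys: {AdmitDate, PatientID}, {BedNo, PatientID}, {PatientID, Ward}. Prime attributes: {AdmitDate, BedNo, PatientID, Ward}.
Ward → BedNo breaks BCNF: {Ward}⁺ = {BedNo, Ward}, so {Ward} is not a superkey.
Because {Drug} is non-prime and the left side of Diagnosis → Drug is not a superkey, the relation is not in 3NF.
No proper subset of a key has a non-prime attribute in its closure, so there is no partial dependency; 2NF holds.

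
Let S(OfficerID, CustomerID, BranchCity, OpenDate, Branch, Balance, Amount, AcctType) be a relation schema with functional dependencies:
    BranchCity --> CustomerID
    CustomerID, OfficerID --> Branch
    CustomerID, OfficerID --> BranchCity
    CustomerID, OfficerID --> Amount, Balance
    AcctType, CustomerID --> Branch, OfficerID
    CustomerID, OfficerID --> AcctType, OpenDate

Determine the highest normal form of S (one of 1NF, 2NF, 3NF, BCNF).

Candidate keys: {AcctType, BranchCity}, {AcctType, CustomerID}, {BranchCity, OfficerID}, {CustomerID, OfficerID}. Prime attributes: {AcctType, BranchCity, CustomerID, OfficerID}.
BranchCity --> CustomerID breaks BCNF: {BranchCity}⁺ = {BranchCity, CustomerID}, so {BranchCity} is not a superkey.
Its right-hand attributes {CustomerID} are all prime, as are those of every other non-superkey FD — the relation is in 3NF.

3NF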